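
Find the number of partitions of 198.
3345365983698

p(n) counts ways to write n as a sum of positive integers (order ignored).
Euler's pentagonal recurrence: p(k) = p(k-1) + p(k-2) - p(k-5) - p(k-7) + p(k-12) + p(k-15) - ... (offsets j(3j∓1)/2, signs ++--, p(0)=1, p(<0)=0).
DP table for k = 0..197: p(0)=1, p(1)=1, p(2)=2, p(3)=3, p(4)=5, p(5)=7, p(6)=11, p(7)=15, p(8)=22, p(9)=30, p(10)=42, p(11)=56, p(12)=77, p(13)=101, p(14)=135, p(15)=176, p(16)=231, p(17)=297, p(18)=385, p(19)=490, p(20)=627, p(21)=792, p(22)=1002, p(23)=1255, p(24)=1575, p(25)=1958, p(26)=2436, p(27)=3010, p(28)=3718, p(29)=4565, p(30)=5604, p(31)=6842, p(32)=8349, p(33)=10143, p(34)=12310, p(35)=14883, p(36)=17977, p(37)=21637, p(38)=26015, p(39)=31185, p(40)=37338, p(41)=44583, p(42)=53174, p(43)=63261, p(44)=75175, p(45)=89134, p(46)=105558, p(47)=124754, p(48)=147273, p(49)=173525, p(50)=204226, p(51)=239943, p(52)=281589, p(53)=329931, p(54)=386155, p(55)=451276, p(56)=526823, p(57)=614154, p(58)=715220, p(59)=831820, p(60)=966467, p(61)=1121505, p(62)=1300156, p(63)=1505499, p(64)=1741630, p(65)=2012558, p(66)=2323520, p(67)=2679689, p(68)=3087735, p(69)=3554345, p(70)=4087968, p(71)=4697205, p(72)=5392783, p(73)=6185689, p(74)=7089500, p(75)=8118264, p(76)=9289091, p(77)=10619863, p(78)=12132164, p(79)=13848650, p(80)=15796476, p(81)=18004327, p(82)=20506255, p(83)=23338469, p(84)=26543660, p(85)=30167357, p(86)=34262962, p(87)=38887673, p(88)=44108109, p(89)=49995925, p(90)=56634173, p(91)=64112359, p(92)=72533807, p(93)=82010177, p(94)=92669720, p(95)=104651419, p(96)=118114304, p(97)=133230930, p(98)=150198136, p(99)=169229875, p(100)=190569292, p(101)=214481126, p(102)=241265379, p(103)=271248950, p(104)=304801365, p(105)=342325709, p(106)=384276336, p(107)=431149389, p(108)=483502844, p(109)=541946240, p(110)=607163746, p(111)=679903203, p(112)=761002156, p(113)=851376628, p(114)=952050665, p(115)=1064144451, p(116)=1188908248, p(117)=1327710076, p(118)=1482074143, p(119)=1653668665, p(120)=1844349560, p(121)=2056148051, p(122)=2291320912, p(123)=2552338241, p(124)=2841940500, p(125)=3163127352, p(126)=3519222692, p(127)=3913864295, p(128)=4351078600, p(129)=4835271870, p(130)=5371315400, p(131)=5964539504, p(132)=6620830889, p(133)=7346629512, p(134)=8149040695, p(135)=9035836076, p(136)=10015581680, p(137)=11097645016, p(138)=12292341831, p(139)=13610949895, p(140)=15065878135, p(141)=16670689208, p(142)=18440293320, p(143)=20390982757, p(144)=22540654445, p(145)=24908858009, p(146)=27517052599, p(147)=30388671978, p(148)=33549419497, p(149)=37027355200, p(150)=40853235313, p(151)=45060624582, p(152)=49686288421, p(153)=54770336324, p(154)=60356673280, p(155)=66493182097, p(156)=73232243759, p(157)=80630964769, p(158)=88751778802, p(159)=97662728555, p(160)=107438159466, p(161)=118159068427, p(162)=129913904637, p(163)=142798995930, p(164)=156919475295, p(165)=172389800255, p(166)=189334822579, p(167)=207890420102, p(168)=228204732751, p(169)=250438925115, p(170)=274768617130, p(171)=301384802048, p(172)=330495499613, p(173)=362326859895, p(174)=397125074750, p(175)=435157697830, p(176)=476715857290, p(177)=522115831195, p(178)=571701605655, p(179)=625846753120, p(180)=684957390936, p(181)=749474411781, p(182)=819876908323, p(183)=896684817527, p(184)=980462880430, p(185)=1071823774337, p(186)=1171432692373, p(187)=1280011042268, p(188)=1398341745571, p(189)=1527273599625, p(190)=1667727404093, p(191)=1820701100652, p(192)=1987276856363, p(193)=2168627105469, p(194)=2366022741845, p(195)=2580840212973, p(196)=2814570987591, p(197)=3068829878530.
Final step: p(198) = p(197) + p(196) - p(193) - p(191) + p(186) + p(183) - p(176) - p(172) + p(163) + p(158) - p(147) - p(141) + p(128) + p(121) - p(106) - p(98) + p(81) + p(72) - p(53) - p(43) + p(22) + p(11)
= 3068829878530 + 2814570987591 - 2168627105469 - 1820701100652 + 1171432692373 + 896684817527 - 476715857290 - 330495499613 + 142798995930 + 88751778802 - 30388671978 - 16670689208 + 4351078600 + 2056148051 - 384276336 - 150198136 + 18004327 + 5392783 - 329931 - 63261 + 1002 + 56
= 3345365983698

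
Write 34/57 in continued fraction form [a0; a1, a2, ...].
[0; 1, 1, 2, 11]

Euclidean algorithm steps:
34 = 0 × 57 + 34
57 = 1 × 34 + 23
34 = 1 × 23 + 11
23 = 2 × 11 + 1
11 = 11 × 1 + 0
Continued fraction: [0; 1, 1, 2, 11]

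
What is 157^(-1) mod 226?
131

gcd(157, 226) = 1, so the inverse exists.
Extended Euclidean algorithm on (226, 157):
226 = 1 × 157 + 69  ⟹  69 = (1)·226 + (-1)·157
157 = 2 × 69 + 19  ⟹  19 = (-2)·226 + (3)·157
69 = 3 × 19 + 12  ⟹  12 = (7)·226 + (-10)·157
19 = 1 × 12 + 7  ⟹  7 = (-9)·226 + (13)·157
12 = 1 × 7 + 5  ⟹  5 = (16)·226 + (-23)·157
7 = 1 × 5 + 2  ⟹  2 = (-25)·226 + (36)·157
5 = 2 × 2 + 1  ⟹  1 = (66)·226 + (-95)·157
So (-95)·157 ≡ 1 (mod 226), i.e. 157^(-1) ≡ -95 ≡ 131 (mod 226).
Check: 157 × 131 = 20567 ≡ 1 (mod 226)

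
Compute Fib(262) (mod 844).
55

Matrix identity: Q^n = [[F_(n+1), F_n], [F_n, F_(n-1)]] with Q = [[1,1],[1,0]].
n = 262 = 100000110₂. Square-and-multiply, entries mod 844:
Q^1 = [[1,1],[1,0]]
Q^2 = (Q^1)² = [[2,1],[1,1]]
Q^4 = (Q^2)² = [[5,3],[3,2]]
Q^8 = (Q^4)² = [[34,21],[21,13]]
Q^16 = (Q^8)² = [[753,143],[143,610]]
Q^32 = (Q^16)² = [[34,789],[789,89]]
Q^65 = (Q^32)²·Q = [[792,805],[805,831]]
Q^131 = (Q^65)²·Q = [[8,5],[5,3]]
Q^262 = (Q^131)² = [[89,55],[55,34]]
F_262 mod 844 = Q^262[0][1] = 55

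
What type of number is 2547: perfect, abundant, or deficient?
deficient

Proper divisors of 2547: sum = 1 + 3 + 9 + 283 + 849 = 1145
Since 1145 < 2547, 2547 is deficient.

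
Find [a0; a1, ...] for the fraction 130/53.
[2; 2, 4, 1, 4]

Euclidean algorithm steps:
130 = 2 × 53 + 24
53 = 2 × 24 + 5
24 = 4 × 5 + 4
5 = 1 × 4 + 1
4 = 4 × 1 + 0
Continued fraction: [2; 2, 4, 1, 4]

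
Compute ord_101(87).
5

101 is prime, so ord(87) divides φ(101) = 100.
Divisors of 100: 1, 2, 4, 5, 10, 20, 25, 50, 100.
Repeated squaring: 87^1 ≡ 87, 87^2 ≡ 95, 87^4 ≡ 36, 87^8 ≡ 84, 87^16 ≡ 87, 87^32 ≡ 95, 87^64 ≡ 36 (mod 101).
Test 87^d mod 101 for each divisor d in increasing order:
87^1 ≡ 87
87^2 ≡ 95
87^4 ≡ 36
87^5 = 87^4·87^1 ≡ 1  ← first divisor giving 1
The order is 5.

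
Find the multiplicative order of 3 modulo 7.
6

7 is prime, so ord(3) divides φ(7) = 6.
Divisors of 6: 1, 2, 3, 6.
Repeated squaring: 3^1 ≡ 3, 3^2 ≡ 2, 3^4 ≡ 4 (mod 7).
Test 3^d mod 7 for each divisor d in increasing order:
3^1 ≡ 3
3^2 ≡ 2
3^3 = 3^2·3^1 ≡ 6
3^6 = 3^4·3^2 ≡ 1  ← first divisor giving 1
The order is 6.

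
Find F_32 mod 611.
94

Matrix identity: Q^n = [[F_(n+1), F_n], [F_n, F_(n-1)]] with Q = [[1,1],[1,0]].
n = 32 = 100000₂. Square-and-multiply, entries mod 611:
Q^1 = [[1,1],[1,0]]
Q^2 = (Q^1)² = [[2,1],[1,1]]
Q^4 = (Q^2)² = [[5,3],[3,2]]
Q^8 = (Q^4)² = [[34,21],[21,13]]
Q^16 = (Q^8)² = [[375,376],[376,610]]
Q^32 = (Q^16)² = [[330,94],[94,236]]
F_32 mod 611 = Q^32[0][1] = 94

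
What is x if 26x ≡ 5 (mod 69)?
x ≡ 40 (mod 69)

gcd(26, 69) = 1, which divides 5, so solutions exist.
Find 26^(-1) mod 69 by the extended Euclidean algorithm:
69 = 2 × 26 + 17  ⟹  17 = (1)·69 + (-2)·26
26 = 1 × 17 + 9  ⟹  9 = (-1)·69 + (3)·26
17 = 1 × 9 + 8  ⟹  8 = (2)·69 + (-5)·26
9 = 1 × 8 + 1  ⟹  1 = (-3)·69 + (8)·26
So (8)·26 ≡ 1 (mod 69), i.e. 26^(-1) ≡ 8 (mod 69).
x ≡ 8 × 5 = 40 ≡ 40 (mod 69).
Check: 26 × 40 = 1040 ≡ 5 (mod 69).
Unique solution: x ≡ 40 (mod 69)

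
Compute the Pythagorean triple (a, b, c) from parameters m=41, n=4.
(1665, 328, 1697)

Euclid's formula: a = m² - n², b = 2mn, c = m² + n²
m = 41, n = 4
a = 41² - 4² = 1681 - 16 = 1665
b = 2 × 41 × 4 = 328
c = 41² + 4² = 1681 + 16 = 1697
Verification: 1665² + 328² = 2772225 + 107584 = 2879809 = 1697² ✓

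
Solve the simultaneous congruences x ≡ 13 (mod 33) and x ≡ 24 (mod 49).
1102

Using Chinese Remainder Theorem:
M = 33 × 49 = 1617
M1 = 49, M2 = 33
y1 = 49^(-1) mod 33 = 31
y2 = 33^(-1) mod 49 = 3
x = (13×49×31 + 24×33×3) mod 1617 = 1102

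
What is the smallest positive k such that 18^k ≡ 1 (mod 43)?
42

43 is prime, so ord(18) divides φ(43) = 42.
Divisors of 42: 1, 2, 3, 6, 7, 14, 21, 42.
Repeated squaring: 18^1 ≡ 18, 18^2 ≡ 23, 18^4 ≡ 13, 18^8 ≡ 40, 18^16 ≡ 9, 18^32 ≡ 38 (mod 43).
Test 18^d mod 43 for each divisor d in increasing order:
18^1 ≡ 18
18^2 ≡ 23
18^3 = 18^2·18^1 ≡ 27
18^6 = 18^4·18^2 ≡ 41
18^7 = 18^4·18^2·18^1 ≡ 7
18^14 = 18^8·18^4·18^2 ≡ 6
18^21 = 18^16·18^4·18^1 ≡ 42
18^42 = 18^32·18^8·18^2 ≡ 1  ← first divisor giving 1
The order is 42.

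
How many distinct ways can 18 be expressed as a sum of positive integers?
385

p(n) counts ways to write n as a sum of positive integers (order ignored).
Euler's pentagonal recurrence: p(k) = p(k-1) + p(k-2) - p(k-5) - p(k-7) + p(k-12) + p(k-15) - ... (offsets j(3j∓1)/2, signs ++--, p(0)=1, p(<0)=0).
DP table for k = 0..17: p(0)=1, p(1)=1, p(2)=2, p(3)=3, p(4)=5, p(5)=7, p(6)=11, p(7)=15, p(8)=22, p(9)=30, p(10)=42, p(11)=56, p(12)=77, p(13)=101, p(14)=135, p(15)=176, p(16)=231, p(17)=297.
Final step: p(18) = p(17) + p(16) - p(13) - p(11) + p(6) + p(3)
= 297 + 231 - 101 - 56 + 11 + 3
= 385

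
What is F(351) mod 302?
152

Matrix identity: Q^n = [[F_(n+1), F_n], [F_n, F_(n-1)]] with Q = [[1,1],[1,0]].
n = 351 = 101011111₂. Square-and-multiply, entries mod 302:
Q^1 = [[1,1],[1,0]]
Q^2 = (Q^1)² = [[2,1],[1,1]]
Q^5 = (Q^2)²·Q = [[8,5],[5,3]]
Q^10 = (Q^5)² = [[89,55],[55,34]]
Q^21 = (Q^10)²·Q = [[195,74],[74,121]]
Q^43 = (Q^21)²·Q = [[143,13],[13,130]]
Q^87 = (Q^43)²·Q = [[7,82],[82,227]]
Q^175 = (Q^87)²·Q = [[291,129],[129,162]]
Q^351 = (Q^175)²·Q = [[1,152],[152,151]]
F_351 mod 302 = Q^351[0][1] = 152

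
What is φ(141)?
92

141 = 3 × 47
φ(n) = n × ∏(1 - 1/p) for each prime p dividing n
φ(141) = 141 × (1 - 1/3) × (1 - 1/47) = 92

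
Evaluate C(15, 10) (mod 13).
0

Using Lucas' theorem:
Write n=15 and k=10 in base 13:
n in base 13: [1, 2]
k in base 13: [0, 10]
C(15,10) mod 13 = ∏ C(n_i, k_i) mod 13
Digit binomials (mod 13): C(1,0) = 1; C(2,10) = 0 (k_i > n_i)
Product: 1 × 0 = 0 ≡ 0 (mod 13)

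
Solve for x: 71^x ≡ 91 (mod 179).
35

Baby-step giant-step with step n = ⌈√179⌉ = 14.
Baby steps 71^j mod 179 (j:value) for j=0..13: 0:1, 1:71, 2:29, 3:90, 4:125, 5:104, 6:45, 7:152, 8:52, 9:112, 10:76, 11:26, 12:56, 13:38.
Giant-step multiplier: 71^(-14) ≡ 71^(178-14) = 71^164 ≡ 124 (mod 179).
Giant steps γ_i = 91·124^i mod 179: γ_0=91, γ_1=7, γ_2=152 (in table at j=7).
x = i·n + j = 2·14 + 7 = 35.
Check: 71^35 ≡ 91 (mod 179).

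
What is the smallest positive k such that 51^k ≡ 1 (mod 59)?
29

59 is prime, so ord(51) divides φ(59) = 58.
Divisors of 58: 1, 2, 29, 58.
Repeated squaring: 51^1 ≡ 51, 51^2 ≡ 5, 51^4 ≡ 25, 51^8 ≡ 35, 51^16 ≡ 45, 51^32 ≡ 19 (mod 59).
Test 51^d mod 59 for each divisor d in increasing order:
51^1 ≡ 51
51^2 ≡ 5
51^29 = 51^16·51^8·51^4·51^1 ≡ 1  ← first divisor giving 1
The order is 29.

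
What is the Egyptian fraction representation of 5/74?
1/15 + 1/1110

Greedy algorithm:
5/74: ceiling(74/5) = 15, use 1/15
1/1110: ceiling(1110/1) = 1110, use 1/1110
Result: 5/74 = 1/15 + 1/1110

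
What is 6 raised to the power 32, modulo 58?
20

Repeated squaring. Binary of 32 = 100000.
6^1 ≡ 6 (mod 58); 6^2 ≡ 36 (mod 58); 6^4 ≡ 20 (mod 58); 6^8 ≡ 52 (mod 58); 6^16 ≡ 36 (mod 58); 6^32 ≡ 20 (mod 58)
6^32 = 6^32 ≡ 20 (mod 58)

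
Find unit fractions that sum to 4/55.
1/14 + 1/770

Greedy algorithm:
4/55: ceiling(55/4) = 14, use 1/14
1/770: ceiling(770/1) = 770, use 1/770
Result: 4/55 = 1/14 + 1/770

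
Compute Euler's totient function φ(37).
36

37 = 37
φ(n) = n × ∏(1 - 1/p) for each prime p dividing n
φ(37) = 37 × (1 - 1/37) = 36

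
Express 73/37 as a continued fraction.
[1; 1, 36]

Euclidean algorithm steps:
73 = 1 × 37 + 36
37 = 1 × 36 + 1
36 = 36 × 1 + 0
Continued fraction: [1; 1, 36]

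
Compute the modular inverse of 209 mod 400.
289

gcd(209, 400) = 1, so the inverse exists.
Extended Euclidean algorithm on (400, 209):
400 = 1 × 209 + 191  ⟹  191 = (1)·400 + (-1)·209
209 = 1 × 191 + 18  ⟹  18 = (-1)·400 + (2)·209
191 = 10 × 18 + 11  ⟹  11 = (11)·400 + (-21)·209
18 = 1 × 11 + 7  ⟹  7 = (-12)·400 + (23)·209
11 = 1 × 7 + 4  ⟹  4 = (23)·400 + (-44)·209
7 = 1 × 4 + 3  ⟹  3 = (-35)·400 + (67)·209
4 = 1 × 3 + 1  ⟹  1 = (58)·400 + (-111)·209
So (-111)·209 ≡ 1 (mod 400), i.e. 209^(-1) ≡ -111 ≡ 289 (mod 400).
Check: 209 × 289 = 60401 ≡ 1 (mod 400)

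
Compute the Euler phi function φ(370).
144

370 = 2 × 5 × 37
φ(n) = n × ∏(1 - 1/p) for each prime p dividing n
φ(370) = 370 × (1 - 1/2) × (1 - 1/5) × (1 - 1/37) = 144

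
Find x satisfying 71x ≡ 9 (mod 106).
x ≡ 27 (mod 106)

gcd(71, 106) = 1, which divides 9, so solutions exist.
Find 71^(-1) mod 106 by the extended Euclidean algorithm:
106 = 1 × 71 + 35  ⟹  35 = (1)·106 + (-1)·71
71 = 2 × 35 + 1  ⟹  1 = (-2)·106 + (3)·71
So (3)·71 ≡ 1 (mod 106), i.e. 71^(-1) ≡ 3 (mod 106).
x ≡ 3 × 9 = 27 ≡ 27 (mod 106).
Check: 71 × 27 = 1917 ≡ 9 (mod 106).
Unique solution: x ≡ 27 (mod 106)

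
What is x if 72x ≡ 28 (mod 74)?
x ≡ 23 (mod 37)

gcd(72, 74) = 2, which divides 28, so solutions exist.
Divide through by 2: 36x ≡ 14 (mod 37).
Find 36^(-1) mod 37 by the extended Euclidean algorithm:
37 = 1 × 36 + 1  ⟹  1 = (1)·37 + (-1)·36
So (-1)·36 ≡ 1 (mod 37), i.e. 36^(-1) ≡ -1 ≡ 36 (mod 37).
x ≡ 36 × 14 = 504 ≡ 23 (mod 37).
Check: 72 × 23 = 1656 ≡ 28 (mod 74).
x ≡ 23 (mod 37), giving 2 solutions mod 74.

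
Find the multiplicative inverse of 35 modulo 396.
215

gcd(35, 396) = 1, so the inverse exists.
Extended Euclidean algorithm on (396, 35):
396 = 11 × 35 + 11  ⟹  11 = (1)·396 + (-11)·35
35 = 3 × 11 + 2  ⟹  2 = (-3)·396 + (34)·35
11 = 5 × 2 + 1  ⟹  1 = (16)·396 + (-181)·35
So (-181)·35 ≡ 1 (mod 396), i.e. 35^(-1) ≡ -181 ≡ 215 (mod 396).
Check: 35 × 215 = 7525 ≡ 1 (mod 396)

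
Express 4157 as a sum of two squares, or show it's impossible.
26² + 59² (a=26, b=59)

Factorization: 4157 = 4157
By Fermat: n is sum of two squares iff every prime p ≡ 3 (mod 4) appears to even power.
All primes ≡ 3 (mod 4) appear to even power.
Search a = 0, 1, 2, … for 4157 - a² a perfect square: first hit at a = 26: 4157 - 676 = 3481 = 59².
4157 = 26² + 59² = 676 + 3481 ✓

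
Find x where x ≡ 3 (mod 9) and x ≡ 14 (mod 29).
246

Using Chinese Remainder Theorem:
M = 9 × 29 = 261
M1 = 29, M2 = 9
y1 = 29^(-1) mod 9 = 5
y2 = 9^(-1) mod 29 = 13
x = (3×29×5 + 14×9×13) mod 261 = 246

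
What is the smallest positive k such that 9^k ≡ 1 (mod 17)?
8

17 is prime, so ord(9) divides φ(17) = 16.
Divisors of 16: 1, 2, 4, 8, 16.
Repeated squaring: 9^1 ≡ 9, 9^2 ≡ 13, 9^4 ≡ 16, 9^8 ≡ 1, 9^16 ≡ 1 (mod 17).
Test 9^d mod 17 for each divisor d in increasing order:
9^1 ≡ 9
9^2 ≡ 13
9^4 ≡ 16
9^8 ≡ 1  ← first divisor giving 1
The order is 8.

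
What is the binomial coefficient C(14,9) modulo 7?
0

Using Lucas' theorem:
Write n=14 and k=9 in base 7:
n in base 7: [2, 0]
k in base 7: [1, 2]
C(14,9) mod 7 = ∏ C(n_i, k_i) mod 7
Digit binomials (mod 7): C(2,1) = 2; C(0,2) = 0 (k_i > n_i)
Product: 2 × 0 = 0 ≡ 0 (mod 7)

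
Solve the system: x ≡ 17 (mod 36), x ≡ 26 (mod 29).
809

Using Chinese Remainder Theorem:
M = 36 × 29 = 1044
M1 = 29, M2 = 36
y1 = 29^(-1) mod 36 = 5
y2 = 36^(-1) mod 29 = 25
x = (17×29×5 + 26×36×25) mod 1044 = 809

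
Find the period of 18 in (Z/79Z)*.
13

79 is prime, so ord(18) divides φ(79) = 78.
Divisors of 78: 1, 2, 3, 6, 13, 26, 39, 78.
Repeated squaring: 18^1 ≡ 18, 18^2 ≡ 8, 18^4 ≡ 64, 18^8 ≡ 67, 18^16 ≡ 65, 18^32 ≡ 38, 18^64 ≡ 22 (mod 79).
Test 18^d mod 79 for each divisor d in increasing order:
18^1 ≡ 18
18^2 ≡ 8
18^3 = 18^2·18^1 ≡ 65
18^6 = 18^4·18^2 ≡ 38
18^13 = 18^8·18^4·18^1 ≡ 1  ← first divisor giving 1
The order is 13.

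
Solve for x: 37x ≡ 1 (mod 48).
13

gcd(37, 48) = 1, so the inverse exists.
Extended Euclidean algorithm on (48, 37):
48 = 1 × 37 + 11  ⟹  11 = (1)·48 + (-1)·37
37 = 3 × 11 + 4  ⟹  4 = (-3)·48 + (4)·37
11 = 2 × 4 + 3  ⟹  3 = (7)·48 + (-9)·37
4 = 1 × 3 + 1  ⟹  1 = (-10)·48 + (13)·37
So (13)·37 ≡ 1 (mod 48), i.e. 37^(-1) ≡ 13 (mod 48).
Check: 37 × 13 = 481 ≡ 1 (mod 48)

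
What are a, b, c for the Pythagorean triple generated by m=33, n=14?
(893, 924, 1285)

Euclid's formula: a = m² - n², b = 2mn, c = m² + n²
m = 33, n = 14
a = 33² - 14² = 1089 - 196 = 893
b = 2 × 33 × 14 = 924
c = 33² + 14² = 1089 + 196 = 1285
Verification: 893² + 924² = 797449 + 853776 = 1651225 = 1285² ✓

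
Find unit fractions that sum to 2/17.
1/9 + 1/153

Greedy algorithm:
2/17: ceiling(17/2) = 9, use 1/9
1/153: ceiling(153/1) = 153, use 1/153
Result: 2/17 = 1/9 + 1/153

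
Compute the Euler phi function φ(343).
294

343 = 7^3
φ(n) = n × ∏(1 - 1/p) for each prime p dividing n
φ(343) = 343 × (1 - 1/7) = 294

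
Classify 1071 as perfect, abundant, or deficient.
deficient

Proper divisors of 1071: sum = 1 + 3 + 7 + 9 + 17 + 21 + 51 + 63 + 119 + 153 + 357 = 801
Since 801 < 1071, 1071 is deficient.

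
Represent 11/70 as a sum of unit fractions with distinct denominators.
1/7 + 1/70

Greedy algorithm:
11/70: ceiling(70/11) = 7, use 1/7
1/70: ceiling(70/1) = 70, use 1/70
Result: 11/70 = 1/7 + 1/70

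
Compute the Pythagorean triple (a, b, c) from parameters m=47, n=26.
(1533, 2444, 2885)

Euclid's formula: a = m² - n², b = 2mn, c = m² + n²
m = 47, n = 26
a = 47² - 26² = 2209 - 676 = 1533
b = 2 × 47 × 26 = 2444
c = 47² + 26² = 2209 + 676 = 2885
Verification: 1533² + 2444² = 2350089 + 5973136 = 8323225 = 2885² ✓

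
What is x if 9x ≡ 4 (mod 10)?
x ≡ 6 (mod 10)

gcd(9, 10) = 1, which divides 4, so solutions exist.
Find 9^(-1) mod 10 by the extended Euclidean algorithm:
10 = 1 × 9 + 1  ⟹  1 = (1)·10 + (-1)·9
So (-1)·9 ≡ 1 (mod 10), i.e. 9^(-1) ≡ -1 ≡ 9 (mod 10).
x ≡ 9 × 4 = 36 ≡ 6 (mod 10).
Check: 9 × 6 = 54 ≡ 4 (mod 10).
Unique solution: x ≡ 6 (mod 10)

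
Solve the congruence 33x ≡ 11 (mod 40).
x ≡ 27 (mod 40)

gcd(33, 40) = 1, which divides 11, so solutions exist.
Find 33^(-1) mod 40 by the extended Euclidean algorithm:
40 = 1 × 33 + 7  ⟹  7 = (1)·40 + (-1)·33
33 = 4 × 7 + 5  ⟹  5 = (-4)·40 + (5)·33
7 = 1 × 5 + 2  ⟹  2 = (5)·40 + (-6)·33
5 = 2 × 2 + 1  ⟹  1 = (-14)·40 + (17)·33
So (17)·33 ≡ 1 (mod 40), i.e. 33^(-1) ≡ 17 (mod 40).
x ≡ 17 × 11 = 187 ≡ 27 (mod 40).
Check: 33 × 27 = 891 ≡ 11 (mod 40).
Unique solution: x ≡ 27 (mod 40)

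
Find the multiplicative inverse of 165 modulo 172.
49

gcd(165, 172) = 1, so the inverse exists.
Extended Euclidean algorithm on (172, 165):
172 = 1 × 165 + 7  ⟹  7 = (1)·172 + (-1)·165
165 = 23 × 7 + 4  ⟹  4 = (-23)·172 + (24)·165
7 = 1 × 4 + 3  ⟹  3 = (24)·172 + (-25)·165
4 = 1 × 3 + 1  ⟹  1 = (-47)·172 + (49)·165
So (49)·165 ≡ 1 (mod 172), i.e. 165^(-1) ≡ 49 (mod 172).
Check: 165 × 49 = 8085 ≡ 1 (mod 172)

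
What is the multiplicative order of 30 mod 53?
4

53 is prime, so ord(30) divides φ(53) = 52.
Divisors of 52: 1, 2, 4, 13, 26, 52.
Repeated squaring: 30^1 ≡ 30, 30^2 ≡ 52, 30^4 ≡ 1, 30^8 ≡ 1, 30^16 ≡ 1, 30^32 ≡ 1 (mod 53).
Test 30^d mod 53 for each divisor d in increasing order:
30^1 ≡ 30
30^2 ≡ 52
30^4 ≡ 1  ← first divisor giving 1
The order is 4.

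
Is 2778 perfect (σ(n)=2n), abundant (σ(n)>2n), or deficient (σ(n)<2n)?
abundant

Proper divisors of 2778: sum = 1 + 2 + 3 + 6 + 463 + 926 + 1389 = 2790
Since 2790 > 2778, 2778 is abundant.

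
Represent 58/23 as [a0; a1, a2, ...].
[2; 1, 1, 11]

Euclidean algorithm steps:
58 = 2 × 23 + 12
23 = 1 × 12 + 11
12 = 1 × 11 + 1
11 = 11 × 1 + 0
Continued fraction: [2; 1, 1, 11]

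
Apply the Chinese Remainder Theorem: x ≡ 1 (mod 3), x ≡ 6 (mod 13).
19

Using Chinese Remainder Theorem:
M = 3 × 13 = 39
M1 = 13, M2 = 3
y1 = 13^(-1) mod 3 = 1
y2 = 3^(-1) mod 13 = 9
x = (1×13×1 + 6×3×9) mod 39 = 19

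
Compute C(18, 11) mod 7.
2

Using Lucas' theorem:
Write n=18 and k=11 in base 7:
n in base 7: [2, 4]
k in base 7: [1, 4]
C(18,11) mod 7 = ∏ C(n_i, k_i) mod 7
Digit binomials (mod 7): C(2,1) = 2; C(4,4) = 1
Product: 2 × 1 = 2 ≡ 2 (mod 7)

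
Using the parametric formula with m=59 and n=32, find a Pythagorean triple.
(2457, 3776, 4505)

Euclid's formula: a = m² - n², b = 2mn, c = m² + n²
m = 59, n = 32
a = 59² - 32² = 3481 - 1024 = 2457
b = 2 × 59 × 32 = 3776
c = 59² + 32² = 3481 + 1024 = 4505
Verification: 2457² + 3776² = 6036849 + 14258176 = 20295025 = 4505² ✓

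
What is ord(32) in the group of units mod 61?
12

61 is prime, so ord(32) divides φ(61) = 60.
Divisors of 60: 1, 2, 3, 4, 5, 6, 10, 12, 15, 20, 30, 60.
Repeated squaring: 32^1 ≡ 32, 32^2 ≡ 48, 32^4 ≡ 47, 32^8 ≡ 13, 32^16 ≡ 47, 32^32 ≡ 13 (mod 61).
Test 32^d mod 61 for each divisor d in increasing order:
32^1 ≡ 32
32^2 ≡ 48
32^3 = 32^2·32^1 ≡ 11
32^4 ≡ 47
32^5 = 32^4·32^1 ≡ 40
32^6 = 32^4·32^2 ≡ 60
32^10 = 32^8·32^2 ≡ 14
32^12 = 32^8·32^4 ≡ 1  ← first divisor giving 1
The order is 12.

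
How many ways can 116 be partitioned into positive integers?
1188908248

p(n) counts ways to write n as a sum of positive integers (order ignored).
Euler's pentagonal recurrence: p(k) = p(k-1) + p(k-2) - p(k-5) - p(k-7) + p(k-12) + p(k-15) - ... (offsets j(3j∓1)/2, signs ++--, p(0)=1, p(<0)=0).
DP table for k = 0..115: p(0)=1, p(1)=1, p(2)=2, p(3)=3, p(4)=5, p(5)=7, p(6)=11, p(7)=15, p(8)=22, p(9)=30, p(10)=42, p(11)=56, p(12)=77, p(13)=101, p(14)=135, p(15)=176, p(16)=231, p(17)=297, p(18)=385, p(19)=490, p(20)=627, p(21)=792, p(22)=1002, p(23)=1255, p(24)=1575, p(25)=1958, p(26)=2436, p(27)=3010, p(28)=3718, p(29)=4565, p(30)=5604, p(31)=6842, p(32)=8349, p(33)=10143, p(34)=12310, p(35)=14883, p(36)=17977, p(37)=21637, p(38)=26015, p(39)=31185, p(40)=37338, p(41)=44583, p(42)=53174, p(43)=63261, p(44)=75175, p(45)=89134, p(46)=105558, p(47)=124754, p(48)=147273, p(49)=173525, p(50)=204226, p(51)=239943, p(52)=281589, p(53)=329931, p(54)=386155, p(55)=451276, p(56)=526823, p(57)=614154, p(58)=715220, p(59)=831820, p(60)=966467, p(61)=1121505, p(62)=1300156, p(63)=1505499, p(64)=1741630, p(65)=2012558, p(66)=2323520, p(67)=2679689, p(68)=3087735, p(69)=3554345, p(70)=4087968, p(71)=4697205, p(72)=5392783, p(73)=6185689, p(74)=7089500, p(75)=8118264, p(76)=9289091, p(77)=10619863, p(78)=12132164, p(79)=13848650, p(80)=15796476, p(81)=18004327, p(82)=20506255, p(83)=23338469, p(84)=26543660, p(85)=30167357, p(86)=34262962, p(87)=38887673, p(88)=44108109, p(89)=49995925, p(90)=56634173, p(91)=64112359, p(92)=72533807, p(93)=82010177, p(94)=92669720, p(95)=104651419, p(96)=118114304, p(97)=133230930, p(98)=150198136, p(99)=169229875, p(100)=190569292, p(101)=214481126, p(102)=241265379, p(103)=271248950, p(104)=304801365, p(105)=342325709, p(106)=384276336, p(107)=431149389, p(108)=483502844, p(109)=541946240, p(110)=607163746, p(111)=679903203, p(112)=761002156, p(113)=851376628, p(114)=952050665, p(115)=1064144451.
Final step: p(116) = p(115) + p(114) - p(111) - p(109) + p(104) + p(101) - p(94) - p(90) + p(81) + p(76) - p(65) - p(59) + p(46) + p(39) - p(24) - p(16)
= 1064144451 + 952050665 - 679903203 - 541946240 + 304801365 + 214481126 - 92669720 - 56634173 + 18004327 + 9289091 - 2012558 - 831820 + 105558 + 31185 - 1575 - 231
= 1188908248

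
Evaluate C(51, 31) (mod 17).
0

Using Lucas' theorem:
Write n=51 and k=31 in base 17:
n in base 17: [3, 0]
k in base 17: [1, 14]
C(51,31) mod 17 = ∏ C(n_i, k_i) mod 17
Digit binomials (mod 17): C(3,1) = 3; C(0,14) = 0 (k_i > n_i)
Product: 3 × 0 = 0 ≡ 0 (mod 17)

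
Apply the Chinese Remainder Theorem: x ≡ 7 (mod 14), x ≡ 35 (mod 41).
35

Using Chinese Remainder Theorem:
M = 14 × 41 = 574
M1 = 41, M2 = 14
y1 = 41^(-1) mod 14 = 13
y2 = 14^(-1) mod 41 = 3
x = (7×41×13 + 35×14×3) mod 574 = 35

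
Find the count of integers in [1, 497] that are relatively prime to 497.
420

497 = 7 × 71
φ(n) = n × ∏(1 - 1/p) for each prime p dividing n
φ(497) = 497 × (1 - 1/7) × (1 - 1/71) = 420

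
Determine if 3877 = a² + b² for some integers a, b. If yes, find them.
31² + 54² (a=31, b=54)

Factorization: 3877 = 3877
By Fermat: n is sum of two squares iff every prime p ≡ 3 (mod 4) appears to even power.
All primes ≡ 3 (mod 4) appear to even power.
Search a = 0, 1, 2, … for 3877 - a² a perfect square: first hit at a = 31: 3877 - 961 = 2916 = 54².
3877 = 31² + 54² = 961 + 2916 ✓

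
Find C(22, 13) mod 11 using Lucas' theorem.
0

Using Lucas' theorem:
Write n=22 and k=13 in base 11:
n in base 11: [2, 0]
k in base 11: [1, 2]
C(22,13) mod 11 = ∏ C(n_i, k_i) mod 11
Digit binomials (mod 11): C(2,1) = 2; C(0,2) = 0 (k_i > n_i)
Product: 2 × 0 = 0 ≡ 0 (mod 11)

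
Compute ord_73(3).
12

73 is prime, so ord(3) divides φ(73) = 72.
Divisors of 72: 1, 2, 3, 4, 6, 8, 9, 12, 18, 24, 36, 72.
Repeated squaring: 3^1 ≡ 3, 3^2 ≡ 9, 3^4 ≡ 8, 3^8 ≡ 64, 3^16 ≡ 8, 3^32 ≡ 64, 3^64 ≡ 8 (mod 73).
Test 3^d mod 73 for each divisor d in increasing order:
3^1 ≡ 3
3^2 ≡ 9
3^3 = 3^2·3^1 ≡ 27
3^4 ≡ 8
3^6 = 3^4·3^2 ≡ 72
3^8 ≡ 64
3^9 = 3^8·3^1 ≡ 46
3^12 = 3^8·3^4 ≡ 1  ← first divisor giving 1
The order is 12.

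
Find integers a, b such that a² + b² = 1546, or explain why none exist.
5² + 39² (a=5, b=39)

Factorization: 1546 = 2 × 773
By Fermat: n is sum of two squares iff every prime p ≡ 3 (mod 4) appears to even power.
All primes ≡ 3 (mod 4) appear to even power.
Search a = 0, 1, 2, … for 1546 - a² a perfect square: first hit at a = 5: 1546 - 25 = 1521 = 39².
1546 = 5² + 39² = 25 + 1521 ✓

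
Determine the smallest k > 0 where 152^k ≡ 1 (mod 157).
156

157 is prime, so ord(152) divides φ(157) = 156.
Divisors of 156: 1, 2, 3, 4, 6, 12, 13, 26, 39, 52, 78, 156.
Repeated squaring: 152^1 ≡ 152, 152^2 ≡ 25, 152^4 ≡ 154, 152^8 ≡ 9, 152^16 ≡ 81, 152^32 ≡ 124, 152^64 ≡ 147, 152^128 ≡ 100 (mod 157).
Test 152^d mod 157 for each divisor d in increasing order:
152^1 ≡ 152
152^2 ≡ 25
152^3 = 152^2·152^1 ≡ 32
152^4 ≡ 154
152^6 = 152^4·152^2 ≡ 82
152^12 = 152^8·152^4 ≡ 130
152^13 = 152^8·152^4·152^1 ≡ 135
152^26 = 152^16·152^8·152^2 ≡ 13
152^39 = 152^32·152^4·152^2·152^1 ≡ 28
152^52 = 152^32·152^16·152^4 ≡ 12
152^78 = 152^64·152^8·152^4·152^2 ≡ 156
152^156 = 152^128·152^16·152^8·152^4 ≡ 1  ← first divisor giving 1
The order is 156.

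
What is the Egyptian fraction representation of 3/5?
1/2 + 1/10

Greedy algorithm:
3/5: ceiling(5/3) = 2, use 1/2
1/10: ceiling(10/1) = 10, use 1/10
Result: 3/5 = 1/2 + 1/10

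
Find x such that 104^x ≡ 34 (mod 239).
198

Baby-step giant-step with step n = ⌈√239⌉ = 16.
Baby steps 104^j mod 239 (j:value) for j=0..15: 0:1, 1:104, 2:61, 3:130, 4:136, 5:43, 6:170, 7:233, 8:93, 9:112, 10:176, 11:140, 12:220, 13:175, 14:36, 15:159.
Giant-step multiplier: 104^(-16) ≡ 104^(238-16) = 104^222 ≡ 85 (mod 239).
Giant steps γ_i = 34·85^i mod 239: γ_0=34, γ_1=22, γ_2=197, γ_3=15, γ_4=80, γ_5=108, γ_6=98, γ_7=204, γ_8=132, γ_9=226, γ_10=90, γ_11=2, γ_12=170 (in table at j=6).
x = i·n + j = 12·16 + 6 = 198.
Check: 104^198 ≡ 34 (mod 239).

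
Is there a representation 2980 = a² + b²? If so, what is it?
8² + 54² (a=8, b=54)

Factorization: 2980 = 2^2 × 5 × 149
By Fermat: n is sum of two squares iff every prime p ≡ 3 (mod 4) appears to even power.
All primes ≡ 3 (mod 4) appear to even power.
Search a = 0, 1, 2, … for 2980 - a² a perfect square: first hit at a = 8: 2980 - 64 = 2916 = 54².
2980 = 8² + 54² = 64 + 2916 ✓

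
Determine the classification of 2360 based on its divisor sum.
abundant

Proper divisors of 2360: sum = 1 + 2 + 4 + 5 + 8 + 10 + 20 + 40 + 59 + 118 + 236 + 295 + 472 + 590 + 1180 = 3040
Since 3040 > 2360, 2360 is abundant.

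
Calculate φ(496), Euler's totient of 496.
240

496 = 2^4 × 31
φ(n) = n × ∏(1 - 1/p) for each prime p dividing n
φ(496) = 496 × (1 - 1/2) × (1 - 1/31) = 240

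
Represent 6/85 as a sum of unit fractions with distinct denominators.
1/15 + 1/255

Greedy algorithm:
6/85: ceiling(85/6) = 15, use 1/15
1/255: ceiling(255/1) = 255, use 1/255
Result: 6/85 = 1/15 + 1/255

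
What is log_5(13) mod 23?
14

Baby-step giant-step with step n = ⌈√23⌉ = 5.
Baby steps 5^j mod 23 (j:value) for j=0..4: 0:1, 1:5, 2:2, 3:10, 4:4.
Giant-step multiplier: 5^(-5) ≡ 5^(22-5) = 5^17 ≡ 15 (mod 23).
Giant steps γ_i = 13·15^i mod 23: γ_0=13, γ_1=11, γ_2=4 (in table at j=4).
x = i·n + j = 2·5 + 4 = 14.
Check: 5^14 ≡ 13 (mod 23).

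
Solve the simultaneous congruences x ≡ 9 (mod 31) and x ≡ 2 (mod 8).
226

Using Chinese Remainder Theorem:
M = 31 × 8 = 248
M1 = 8, M2 = 31
y1 = 8^(-1) mod 31 = 4
y2 = 31^(-1) mod 8 = 7
x = (9×8×4 + 2×31×7) mod 248 = 226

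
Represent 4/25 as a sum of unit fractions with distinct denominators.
1/7 + 1/59 + 1/5163 + 1/53307975

Greedy algorithm:
4/25: ceiling(25/4) = 7, use 1/7
3/175: ceiling(175/3) = 59, use 1/59
2/10325: ceiling(10325/2) = 5163, use 1/5163
1/53307975: ceiling(53307975/1) = 53307975, use 1/53307975
Result: 4/25 = 1/7 + 1/59 + 1/5163 + 1/53307975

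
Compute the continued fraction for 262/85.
[3; 12, 7]

Euclidean algorithm steps:
262 = 3 × 85 + 7
85 = 12 × 7 + 1
7 = 7 × 1 + 0
Continued fraction: [3; 12, 7]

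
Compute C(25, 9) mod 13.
12

Using Lucas' theorem:
Write n=25 and k=9 in base 13:
n in base 13: [1, 12]
k in base 13: [0, 9]
C(25,9) mod 13 = ∏ C(n_i, k_i) mod 13
Digit binomials (mod 13): C(1,0) = 1; C(12,9) = 220 ≡ 12
Product: 1 × 12 = 12 ≡ 12 (mod 13)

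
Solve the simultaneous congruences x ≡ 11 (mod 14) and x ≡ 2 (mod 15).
137

Using Chinese Remainder Theorem:
M = 14 × 15 = 210
M1 = 15, M2 = 14
y1 = 15^(-1) mod 14 = 1
y2 = 14^(-1) mod 15 = 14
x = (11×15×1 + 2×14×14) mod 210 = 137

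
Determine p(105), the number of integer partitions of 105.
342325709

p(n) counts ways to write n as a sum of positive integers (order ignored).
Euler's pentagonal recurrence: p(k) = p(k-1) + p(k-2) - p(k-5) - p(k-7) + p(k-12) + p(k-15) - ... (offsets j(3j∓1)/2, signs ++--, p(0)=1, p(<0)=0).
DP table for k = 0..104: p(0)=1, p(1)=1, p(2)=2, p(3)=3, p(4)=5, p(5)=7, p(6)=11, p(7)=15, p(8)=22, p(9)=30, p(10)=42, p(11)=56, p(12)=77, p(13)=101, p(14)=135, p(15)=176, p(16)=231, p(17)=297, p(18)=385, p(19)=490, p(20)=627, p(21)=792, p(22)=1002, p(23)=1255, p(24)=1575, p(25)=1958, p(26)=2436, p(27)=3010, p(28)=3718, p(29)=4565, p(30)=5604, p(31)=6842, p(32)=8349, p(33)=10143, p(34)=12310, p(35)=14883, p(36)=17977, p(37)=21637, p(38)=26015, p(39)=31185, p(40)=37338, p(41)=44583, p(42)=53174, p(43)=63261, p(44)=75175, p(45)=89134, p(46)=105558, p(47)=124754, p(48)=147273, p(49)=173525, p(50)=204226, p(51)=239943, p(52)=281589, p(53)=329931, p(54)=386155, p(55)=451276, p(56)=526823, p(57)=614154, p(58)=715220, p(59)=831820, p(60)=966467, p(61)=1121505, p(62)=1300156, p(63)=1505499, p(64)=1741630, p(65)=2012558, p(66)=2323520, p(67)=2679689, p(68)=3087735, p(69)=3554345, p(70)=4087968, p(71)=4697205, p(72)=5392783, p(73)=6185689, p(74)=7089500, p(75)=8118264, p(76)=9289091, p(77)=10619863, p(78)=12132164, p(79)=13848650, p(80)=15796476, p(81)=18004327, p(82)=20506255, p(83)=23338469, p(84)=26543660, p(85)=30167357, p(86)=34262962, p(87)=38887673, p(88)=44108109, p(89)=49995925, p(90)=56634173, p(91)=64112359, p(92)=72533807, p(93)=82010177, p(94)=92669720, p(95)=104651419, p(96)=118114304, p(97)=133230930, p(98)=150198136, p(99)=169229875, p(100)=190569292, p(101)=214481126, p(102)=241265379, p(103)=271248950, p(104)=304801365.
Final step: p(105) = p(104) + p(103) - p(100) - p(98) + p(93) + p(90) - p(83) - p(79) + p(70) + p(65) - p(54) - p(48) + p(35) + p(28) - p(13) - p(5)
= 304801365 + 271248950 - 190569292 - 150198136 + 82010177 + 56634173 - 23338469 - 13848650 + 4087968 + 2012558 - 386155 - 147273 + 14883 + 3718 - 101 - 7
= 342325709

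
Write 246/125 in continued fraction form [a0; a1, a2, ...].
[1; 1, 30, 4]

Euclidean algorithm steps:
246 = 1 × 125 + 121
125 = 1 × 121 + 4
121 = 30 × 4 + 1
4 = 4 × 1 + 0
Continued fraction: [1; 1, 30, 4]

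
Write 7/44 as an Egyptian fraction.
1/7 + 1/62 + 1/9548

Greedy algorithm:
7/44: ceiling(44/7) = 7, use 1/7
5/308: ceiling(308/5) = 62, use 1/62
1/9548: ceiling(9548/1) = 9548, use 1/9548
Result: 7/44 = 1/7 + 1/62 + 1/9548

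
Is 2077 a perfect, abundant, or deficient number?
deficient

Proper divisors of 2077: sum = 1 + 31 + 67 = 99
Since 99 < 2077, 2077 is deficient.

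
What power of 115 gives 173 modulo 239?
173

Baby-step giant-step with step n = ⌈√239⌉ = 16.
Baby steps 115^j mod 239 (j:value) for j=0..15: 0:1, 1:115, 2:80, 3:118, 4:186, 5:119, 6:62, 7:199, 8:180, 9:146, 10:60, 11:208, 12:20, 13:149, 14:166, 15:209.
Giant-step multiplier: 115^(-16) ≡ 115^(238-16) = 115^222 ≡ 108 (mod 239).
Giant steps γ_i = 173·108^i mod 239: γ_0=173, γ_1=42, γ_2=234, γ_3=177, γ_4=235, γ_5=46, γ_6=188, γ_7=228, γ_8=7, γ_9=39, γ_10=149 (in table at j=13).
x = i·n + j = 10·16 + 13 = 173.
Check: 115^173 ≡ 173 (mod 239).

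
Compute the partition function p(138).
12292341831

p(n) counts ways to write n as a sum of positive integers (order ignored).
Euler's pentagonal recurrence: p(k) = p(k-1) + p(k-2) - p(k-5) - p(k-7) + p(k-12) + p(k-15) - ... (offsets j(3j∓1)/2, signs ++--, p(0)=1, p(<0)=0).
DP table for k = 0..137: p(0)=1, p(1)=1, p(2)=2, p(3)=3, p(4)=5, p(5)=7, p(6)=11, p(7)=15, p(8)=22, p(9)=30, p(10)=42, p(11)=56, p(12)=77, p(13)=101, p(14)=135, p(15)=176, p(16)=231, p(17)=297, p(18)=385, p(19)=490, p(20)=627, p(21)=792, p(22)=1002, p(23)=1255, p(24)=1575, p(25)=1958, p(26)=2436, p(27)=3010, p(28)=3718, p(29)=4565, p(30)=5604, p(31)=6842, p(32)=8349, p(33)=10143, p(34)=12310, p(35)=14883, p(36)=17977, p(37)=21637, p(38)=26015, p(39)=31185, p(40)=37338, p(41)=44583, p(42)=53174, p(43)=63261, p(44)=75175, p(45)=89134, p(46)=105558, p(47)=124754, p(48)=147273, p(49)=173525, p(50)=204226, p(51)=239943, p(52)=281589, p(53)=329931, p(54)=386155, p(55)=451276, p(56)=526823, p(57)=614154, p(58)=715220, p(59)=831820, p(60)=966467, p(61)=1121505, p(62)=1300156, p(63)=1505499, p(64)=1741630, p(65)=2012558, p(66)=2323520, p(67)=2679689, p(68)=3087735, p(69)=3554345, p(70)=4087968, p(71)=4697205, p(72)=5392783, p(73)=6185689, p(74)=7089500, p(75)=8118264, p(76)=9289091, p(77)=10619863, p(78)=12132164, p(79)=13848650, p(80)=15796476, p(81)=18004327, p(82)=20506255, p(83)=23338469, p(84)=26543660, p(85)=30167357, p(86)=34262962, p(87)=38887673, p(88)=44108109, p(89)=49995925, p(90)=56634173, p(91)=64112359, p(92)=72533807, p(93)=82010177, p(94)=92669720, p(95)=104651419, p(96)=118114304, p(97)=133230930, p(98)=150198136, p(99)=169229875, p(100)=190569292, p(101)=214481126, p(102)=241265379, p(103)=271248950, p(104)=304801365, p(105)=342325709, p(106)=384276336, p(107)=431149389, p(108)=483502844, p(109)=541946240, p(110)=607163746, p(111)=679903203, p(112)=761002156, p(113)=851376628, p(114)=952050665, p(115)=1064144451, p(116)=1188908248, p(117)=1327710076, p(118)=1482074143, p(119)=1653668665, p(120)=1844349560, p(121)=2056148051, p(122)=2291320912, p(123)=2552338241, p(124)=2841940500, p(125)=3163127352, p(126)=3519222692, p(127)=3913864295, p(128)=4351078600, p(129)=4835271870, p(130)=5371315400, p(131)=5964539504, p(132)=6620830889, p(133)=7346629512, p(134)=8149040695, p(135)=9035836076, p(136)=10015581680, p(137)=11097645016.
Final step: p(138) = p(137) + p(136) - p(133) - p(131) + p(126) + p(123) - p(116) - p(112) + p(103) + p(98) - p(87) - p(81) + p(68) + p(61) - p(46) - p(38) + p(21) + p(12)
= 11097645016 + 10015581680 - 7346629512 - 5964539504 + 3519222692 + 2552338241 - 1188908248 - 761002156 + 271248950 + 150198136 - 38887673 - 18004327 + 3087735 + 1121505 - 105558 - 26015 + 792 + 77
= 12292341831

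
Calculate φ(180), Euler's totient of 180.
48

180 = 2^2 × 3^2 × 5
φ(n) = n × ∏(1 - 1/p) for each prime p dividing n
φ(180) = 180 × (1 - 1/2) × (1 - 1/3) × (1 - 1/5) = 48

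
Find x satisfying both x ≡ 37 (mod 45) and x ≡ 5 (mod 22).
577

Using Chinese Remainder Theorem:
M = 45 × 22 = 990
M1 = 22, M2 = 45
y1 = 22^(-1) mod 45 = 43
y2 = 45^(-1) mod 22 = 1
x = (37×22×43 + 5×45×1) mod 990 = 577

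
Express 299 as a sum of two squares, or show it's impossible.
Not possible

Factorization: 299 = 13 × 23
By Fermat: n is sum of two squares iff every prime p ≡ 3 (mod 4) appears to even power.
Prime(s) ≡ 3 (mod 4) with odd exponent: [(23, 1)]
Therefore 299 cannot be expressed as a² + b².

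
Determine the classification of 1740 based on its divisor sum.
abundant

Proper divisors of 1740: sum = 1 + 2 + 3 + 4 + 5 + 6 + 10 + 12 + ... + 348 + 435 + 580 + 870 (23 divisors) = 3300
Since 3300 > 1740, 1740 is abundant.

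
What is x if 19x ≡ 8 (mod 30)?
x ≡ 2 (mod 30)

gcd(19, 30) = 1, which divides 8, so solutions exist.
Find 19^(-1) mod 30 by the extended Euclidean algorithm:
30 = 1 × 19 + 11  ⟹  11 = (1)·30 + (-1)·19
19 = 1 × 11 + 8  ⟹  8 = (-1)·30 + (2)·19
11 = 1 × 8 + 3  ⟹  3 = (2)·30 + (-3)·19
8 = 2 × 3 + 2  ⟹  2 = (-5)·30 + (8)·19
3 = 1 × 2 + 1  ⟹  1 = (7)·30 + (-11)·19
So (-11)·19 ≡ 1 (mod 30), i.e. 19^(-1) ≡ -11 ≡ 19 (mod 30).
x ≡ 19 × 8 = 152 ≡ 2 (mod 30).
Check: 19 × 2 = 38 ≡ 8 (mod 30).
Unique solution: x ≡ 2 (mod 30)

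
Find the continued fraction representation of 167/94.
[1; 1, 3, 2, 10]

Euclidean algorithm steps:
167 = 1 × 94 + 73
94 = 1 × 73 + 21
73 = 3 × 21 + 10
21 = 2 × 10 + 1
10 = 10 × 1 + 0
Continued fraction: [1; 1, 3, 2, 10]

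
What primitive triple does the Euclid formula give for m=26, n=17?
(387, 884, 965)

Euclid's formula: a = m² - n², b = 2mn, c = m² + n²
m = 26, n = 17
a = 26² - 17² = 676 - 289 = 387
b = 2 × 26 × 17 = 884
c = 26² + 17² = 676 + 289 = 965
Verification: 387² + 884² = 149769 + 781456 = 931225 = 965² ✓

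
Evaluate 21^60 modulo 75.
51

Repeated squaring. Binary of 60 = 111100.
21^1 ≡ 21 (mod 75); 21^2 ≡ 66 (mod 75); 21^4 ≡ 6 (mod 75); 21^8 ≡ 36 (mod 75); 21^16 ≡ 21 (mod 75); 21^32 ≡ 66 (mod 75)
21^60 = 21^4 × 21^8 × 21^16 × 21^32 ≡ 51 (mod 75)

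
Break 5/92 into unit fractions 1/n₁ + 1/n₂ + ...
1/19 + 1/583 + 1/1019084

Greedy algorithm:
5/92: ceiling(92/5) = 19, use 1/19
3/1748: ceiling(1748/3) = 583, use 1/583
1/1019084: ceiling(1019084/1) = 1019084, use 1/1019084
Result: 5/92 = 1/19 + 1/583 + 1/1019084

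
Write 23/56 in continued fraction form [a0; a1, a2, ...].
[0; 2, 2, 3, 3]

Euclidean algorithm steps:
23 = 0 × 56 + 23
56 = 2 × 23 + 10
23 = 2 × 10 + 3
10 = 3 × 3 + 1
3 = 3 × 1 + 0
Continued fraction: [0; 2, 2, 3, 3]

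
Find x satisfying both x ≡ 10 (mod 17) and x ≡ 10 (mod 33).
10

Using Chinese Remainder Theorem:
M = 17 × 33 = 561
M1 = 33, M2 = 17
y1 = 33^(-1) mod 17 = 16
y2 = 17^(-1) mod 33 = 2
x = (10×33×16 + 10×17×2) mod 561 = 10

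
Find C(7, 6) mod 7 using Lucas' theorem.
0

Using Lucas' theorem:
Write n=7 and k=6 in base 7:
n in base 7: [1, 0]
k in base 7: [0, 6]
C(7,6) mod 7 = ∏ C(n_i, k_i) mod 7
Digit binomials (mod 7): C(1,0) = 1; C(0,6) = 0 (k_i > n_i)
Product: 1 × 0 = 0 ≡ 0 (mod 7)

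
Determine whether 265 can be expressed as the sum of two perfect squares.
3² + 16² (a=3, b=16)

Factorization: 265 = 5 × 53
By Fermat: n is sum of two squares iff every prime p ≡ 3 (mod 4) appears to even power.
All primes ≡ 3 (mod 4) appear to even power.
Search a = 0, 1, 2, … for 265 - a² a perfect square: first hit at a = 3: 265 - 9 = 256 = 16².
265 = 3² + 16² = 9 + 256 ✓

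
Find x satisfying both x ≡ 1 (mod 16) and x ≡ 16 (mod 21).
289

Using Chinese Remainder Theorem:
M = 16 × 21 = 336
M1 = 21, M2 = 16
y1 = 21^(-1) mod 16 = 13
y2 = 16^(-1) mod 21 = 4
x = (1×21×13 + 16×16×4) mod 336 = 289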